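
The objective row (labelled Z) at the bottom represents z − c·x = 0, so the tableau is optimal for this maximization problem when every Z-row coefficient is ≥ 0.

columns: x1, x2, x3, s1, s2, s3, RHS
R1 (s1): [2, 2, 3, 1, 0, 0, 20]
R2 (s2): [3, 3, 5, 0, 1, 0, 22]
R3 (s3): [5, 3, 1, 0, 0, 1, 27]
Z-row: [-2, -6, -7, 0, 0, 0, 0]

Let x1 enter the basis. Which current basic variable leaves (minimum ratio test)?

Column x1 entries and ratios — s1: 20/2 = 10; s2: 22/3 = 22/3; s3: 27/5 = 27/5.
Smallest ratio is 27/5 in the row of s3, so s3 leaves.

s3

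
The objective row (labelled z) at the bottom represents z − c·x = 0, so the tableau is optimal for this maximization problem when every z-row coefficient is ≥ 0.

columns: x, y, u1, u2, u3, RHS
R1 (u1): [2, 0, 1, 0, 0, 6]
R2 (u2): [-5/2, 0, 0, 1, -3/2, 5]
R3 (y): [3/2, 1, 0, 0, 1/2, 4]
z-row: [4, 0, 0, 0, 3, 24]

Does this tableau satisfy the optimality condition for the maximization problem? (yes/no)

Every z-row coefficient is ≥ 0, so the tableau is optimal.

yes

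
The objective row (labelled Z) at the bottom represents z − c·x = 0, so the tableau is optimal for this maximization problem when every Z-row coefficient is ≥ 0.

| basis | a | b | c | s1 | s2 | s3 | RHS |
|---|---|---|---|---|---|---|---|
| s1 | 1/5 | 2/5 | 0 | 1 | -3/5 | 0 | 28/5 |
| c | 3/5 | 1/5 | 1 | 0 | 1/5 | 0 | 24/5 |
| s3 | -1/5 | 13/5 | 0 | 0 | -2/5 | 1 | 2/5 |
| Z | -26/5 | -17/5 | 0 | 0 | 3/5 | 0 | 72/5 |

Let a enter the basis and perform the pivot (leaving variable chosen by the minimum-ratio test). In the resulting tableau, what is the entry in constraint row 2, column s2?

Ratio test on column a — row 1: (28/5)/(1/5) = 28; row 2: (24/5)/(3/5) = 8; row 3: entry -1/5 ≤ 0. Minimum is 8 at row 2 (c leaves); pivot element 3/5.
Divide row 2 by 3/5; eliminate column a from the other rows.
In the new row 2, the s2 entry is the old entry divided by the pivot: (1/5)/(3/5) = 1/3.

1/3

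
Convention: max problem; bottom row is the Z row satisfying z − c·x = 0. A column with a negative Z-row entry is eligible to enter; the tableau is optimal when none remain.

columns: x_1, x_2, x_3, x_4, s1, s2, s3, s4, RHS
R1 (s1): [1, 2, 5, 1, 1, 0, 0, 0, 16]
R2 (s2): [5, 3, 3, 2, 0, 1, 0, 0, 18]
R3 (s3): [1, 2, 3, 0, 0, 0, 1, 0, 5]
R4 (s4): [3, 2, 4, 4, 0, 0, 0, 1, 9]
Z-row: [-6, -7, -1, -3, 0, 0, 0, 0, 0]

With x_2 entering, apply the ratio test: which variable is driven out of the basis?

Column x_2 entries and ratios — s1: 16/2 = 8; s2: 18/3 = 6; s3: 5/2 = 5/2; s4: 9/2 = 9/2.
Smallest ratio is 5/2 in the row of s3, so s3 leaves.

s3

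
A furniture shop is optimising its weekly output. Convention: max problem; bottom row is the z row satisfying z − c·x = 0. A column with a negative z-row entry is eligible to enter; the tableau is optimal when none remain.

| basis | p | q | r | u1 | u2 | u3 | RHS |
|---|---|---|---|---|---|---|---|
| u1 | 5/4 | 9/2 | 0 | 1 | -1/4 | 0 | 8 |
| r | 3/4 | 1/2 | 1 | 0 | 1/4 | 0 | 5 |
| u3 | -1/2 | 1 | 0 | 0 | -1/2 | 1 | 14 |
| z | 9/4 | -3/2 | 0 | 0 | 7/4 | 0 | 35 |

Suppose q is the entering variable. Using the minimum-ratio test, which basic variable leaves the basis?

Column q entries and ratios — u1: 8/(9/2) = 16/9; r: 5/(1/2) = 10; u3: 14/1 = 14.
Smallest ratio is 16/9 in the row of u1, so u1 leaves.

u1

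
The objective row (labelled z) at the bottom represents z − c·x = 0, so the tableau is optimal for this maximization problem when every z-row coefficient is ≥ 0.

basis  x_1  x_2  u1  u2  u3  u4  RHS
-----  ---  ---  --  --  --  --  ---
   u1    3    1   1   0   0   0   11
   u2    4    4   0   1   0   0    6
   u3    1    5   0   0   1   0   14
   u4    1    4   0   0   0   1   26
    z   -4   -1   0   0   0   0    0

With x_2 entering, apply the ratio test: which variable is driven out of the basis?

Column x_2 entries and ratios — u1: 11/1 = 11; u2: 6/4 = 3/2; u3: 14/5 = 14/5; u4: 26/4 = 13/2.
Smallest ratio is 3/2 in the row of u2, so u2 leaves.

u2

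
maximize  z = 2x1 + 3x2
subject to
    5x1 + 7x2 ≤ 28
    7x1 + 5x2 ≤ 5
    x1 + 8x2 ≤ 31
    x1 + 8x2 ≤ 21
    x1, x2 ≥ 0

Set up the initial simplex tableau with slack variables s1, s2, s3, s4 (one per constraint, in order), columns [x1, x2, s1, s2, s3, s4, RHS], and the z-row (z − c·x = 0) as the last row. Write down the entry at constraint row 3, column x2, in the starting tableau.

8

Constraint 3 has coefficient 8 on x2.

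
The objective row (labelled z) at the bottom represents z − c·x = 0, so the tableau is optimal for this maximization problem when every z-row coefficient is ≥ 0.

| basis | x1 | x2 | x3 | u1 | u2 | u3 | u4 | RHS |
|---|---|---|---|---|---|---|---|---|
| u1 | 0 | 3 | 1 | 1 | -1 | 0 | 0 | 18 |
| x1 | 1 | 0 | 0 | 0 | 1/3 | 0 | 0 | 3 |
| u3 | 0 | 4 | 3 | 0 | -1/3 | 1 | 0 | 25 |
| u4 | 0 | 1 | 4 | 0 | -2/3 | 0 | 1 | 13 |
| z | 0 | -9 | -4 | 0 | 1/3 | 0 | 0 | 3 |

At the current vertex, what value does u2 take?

0

u2 is not in the basis, so in the current basic feasible solution u2 = 0.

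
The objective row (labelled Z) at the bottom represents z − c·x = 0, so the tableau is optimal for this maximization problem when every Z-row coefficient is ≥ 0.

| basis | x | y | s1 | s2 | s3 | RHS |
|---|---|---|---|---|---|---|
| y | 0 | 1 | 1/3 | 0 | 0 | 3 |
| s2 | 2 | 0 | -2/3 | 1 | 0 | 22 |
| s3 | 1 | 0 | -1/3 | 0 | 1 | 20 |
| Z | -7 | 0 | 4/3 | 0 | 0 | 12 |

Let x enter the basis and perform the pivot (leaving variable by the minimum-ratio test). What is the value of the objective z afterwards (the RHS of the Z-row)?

Ratio test on column x — row 1: entry 0 ≤ 0; row 2: 22/2 = 11; row 3: 20/1 = 20. Minimum is 11 at row 2 (s2 leaves); pivot element 2.
Pivot on row 2; the Z-row RHS becomes 12 − (-7)·11 = 89.

89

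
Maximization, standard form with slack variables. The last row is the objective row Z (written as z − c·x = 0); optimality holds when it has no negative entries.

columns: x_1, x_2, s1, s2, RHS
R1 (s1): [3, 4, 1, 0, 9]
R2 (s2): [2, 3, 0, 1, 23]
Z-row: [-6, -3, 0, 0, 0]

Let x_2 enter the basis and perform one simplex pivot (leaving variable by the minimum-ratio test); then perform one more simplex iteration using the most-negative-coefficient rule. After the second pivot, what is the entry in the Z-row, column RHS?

Ratio test on column x_2 — row 1: 9/4 = 9/4; row 2: 23/3 = 23/3. Minimum is 9/4 at row 1 (s1 leaves); pivot element 4.
Divide row 1 by 4; eliminate column x_2 from the other rows.
Second iteration: most negative Z-row entry is -15/4 in column x_1, so x_1 enters.
Ratio test on column x_1 — row 1: (9/4)/(3/4) = 3; row 2: entry -1/4 ≤ 0. Minimum is 3 at row 1 (x_2 leaves); pivot element 3/4.
Divide row 1 by 3/4; eliminate column x_1 from the other rows.
After both pivots, the entry at the Z-row, column RHS is 18.

18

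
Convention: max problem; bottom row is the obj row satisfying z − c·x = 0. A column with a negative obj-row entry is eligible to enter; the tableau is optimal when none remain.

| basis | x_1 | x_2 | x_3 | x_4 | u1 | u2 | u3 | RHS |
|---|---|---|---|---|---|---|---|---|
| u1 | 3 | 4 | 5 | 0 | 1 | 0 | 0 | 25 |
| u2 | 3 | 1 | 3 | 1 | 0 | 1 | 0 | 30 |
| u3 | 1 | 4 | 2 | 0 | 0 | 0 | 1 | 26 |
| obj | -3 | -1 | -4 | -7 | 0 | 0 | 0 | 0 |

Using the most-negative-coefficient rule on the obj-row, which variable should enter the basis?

x_4

Negative obj-row entries: x_1: -3, x_2: -1, x_3: -4, x_4: -7.
The most negative is -7 in column x_4, so x_4 enters.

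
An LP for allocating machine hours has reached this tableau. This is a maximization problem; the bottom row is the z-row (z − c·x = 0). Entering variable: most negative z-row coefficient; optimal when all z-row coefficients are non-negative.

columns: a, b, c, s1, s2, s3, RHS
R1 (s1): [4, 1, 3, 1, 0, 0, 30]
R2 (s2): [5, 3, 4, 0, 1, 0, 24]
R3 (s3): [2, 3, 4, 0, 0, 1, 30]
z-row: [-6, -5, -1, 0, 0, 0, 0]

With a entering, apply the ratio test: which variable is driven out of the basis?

Column a entries and ratios — s1: 30/4 = 15/2; s2: 24/5 = 24/5; s3: 30/2 = 15.
Smallest ratio is 24/5 in the row of s2, so s2 leaves.

s2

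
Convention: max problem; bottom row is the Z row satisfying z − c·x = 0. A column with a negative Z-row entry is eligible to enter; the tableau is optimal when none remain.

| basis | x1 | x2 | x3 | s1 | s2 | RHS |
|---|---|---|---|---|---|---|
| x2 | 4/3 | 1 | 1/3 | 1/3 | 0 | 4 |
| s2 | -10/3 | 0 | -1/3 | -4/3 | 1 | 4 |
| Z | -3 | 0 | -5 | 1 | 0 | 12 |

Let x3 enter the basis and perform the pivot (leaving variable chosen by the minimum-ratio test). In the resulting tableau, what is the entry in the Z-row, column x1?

17

Ratio test on column x3 — row 1: 4/(1/3) = 12; row 2: entry -1/3 ≤ 0. Minimum is 12 at row 1 (x2 leaves); pivot element 1/3.
Divide row 1 by 1/3; eliminate column x3 from the other rows.
Z-row update in column x1: -3 − (-5)·4 = 17.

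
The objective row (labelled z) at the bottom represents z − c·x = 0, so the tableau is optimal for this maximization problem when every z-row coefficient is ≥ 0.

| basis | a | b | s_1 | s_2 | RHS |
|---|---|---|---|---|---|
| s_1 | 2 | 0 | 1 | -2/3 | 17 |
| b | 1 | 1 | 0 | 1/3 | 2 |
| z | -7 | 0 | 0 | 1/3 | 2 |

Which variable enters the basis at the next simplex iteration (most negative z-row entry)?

a

Negative z-row entries: a: -7.
The most negative is -7 in column a, so a enters.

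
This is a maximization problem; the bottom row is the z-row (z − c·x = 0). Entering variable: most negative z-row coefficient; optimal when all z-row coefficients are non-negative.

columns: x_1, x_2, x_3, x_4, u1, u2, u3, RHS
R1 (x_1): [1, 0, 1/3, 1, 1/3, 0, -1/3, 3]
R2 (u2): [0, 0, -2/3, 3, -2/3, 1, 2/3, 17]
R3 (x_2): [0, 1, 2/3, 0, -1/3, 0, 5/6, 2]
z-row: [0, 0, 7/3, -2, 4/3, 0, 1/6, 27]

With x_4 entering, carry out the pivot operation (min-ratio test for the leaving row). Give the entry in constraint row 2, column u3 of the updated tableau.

5/3

Ratio test on column x_4 — row 1: 3/1 = 3; row 2: 17/3 = 17/3; row 3: entry 0 ≤ 0. Minimum is 3 at row 1 (x_1 leaves); pivot element 1.
Divide row 1 by 1; eliminate column x_4 from the other rows.
Row 2 update in column u3: 2/3 − 3·(-1/3) = 5/3.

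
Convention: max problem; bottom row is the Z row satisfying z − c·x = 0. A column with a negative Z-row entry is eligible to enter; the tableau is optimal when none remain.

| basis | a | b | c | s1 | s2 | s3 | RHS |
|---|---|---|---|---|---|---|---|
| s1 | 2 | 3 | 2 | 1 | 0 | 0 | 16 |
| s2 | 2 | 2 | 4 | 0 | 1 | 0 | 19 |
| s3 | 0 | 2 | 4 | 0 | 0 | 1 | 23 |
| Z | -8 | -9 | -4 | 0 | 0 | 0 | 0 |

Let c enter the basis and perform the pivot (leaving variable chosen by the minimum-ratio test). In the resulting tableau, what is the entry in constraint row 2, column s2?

Ratio test on column c — row 1: 16/2 = 8; row 2: 19/4 = 19/4; row 3: 23/4 = 23/4. Minimum is 19/4 at row 2 (s2 leaves); pivot element 4.
Divide row 2 by 4; eliminate column c from the other rows.
In the new row 2, the s2 entry is the old entry divided by the pivot: 1/4 = 1/4.

1/4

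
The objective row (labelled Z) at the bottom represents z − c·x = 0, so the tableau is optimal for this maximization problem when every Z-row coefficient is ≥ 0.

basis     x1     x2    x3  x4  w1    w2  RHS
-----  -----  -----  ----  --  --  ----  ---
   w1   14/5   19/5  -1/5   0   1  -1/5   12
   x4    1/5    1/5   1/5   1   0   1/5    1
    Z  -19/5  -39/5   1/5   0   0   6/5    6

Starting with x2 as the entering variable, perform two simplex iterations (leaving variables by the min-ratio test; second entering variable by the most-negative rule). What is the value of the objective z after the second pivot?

31

Ratio test on column x2 — row 1: 12/(19/5) = 60/19; row 2: 1/(1/5) = 5. Minimum is 60/19 at row 1 (w1 leaves); pivot element 19/5.
Pivot on row 1; the Z-row RHS becomes 6 − (-39/5)·(60/19) = 582/19.
Next entering variable (most negative Z-row entry -4/19): x3.
Ratio test on column x3 — row 1: entry -1/19 ≤ 0; row 2: (7/19)/(4/19) = 7/4. Minimum is 7/4 at row 2 (x4 leaves); pivot element 4/19.
After the second pivot the Z-row RHS is 582/19 − (-4/19)·(7/4) = 31.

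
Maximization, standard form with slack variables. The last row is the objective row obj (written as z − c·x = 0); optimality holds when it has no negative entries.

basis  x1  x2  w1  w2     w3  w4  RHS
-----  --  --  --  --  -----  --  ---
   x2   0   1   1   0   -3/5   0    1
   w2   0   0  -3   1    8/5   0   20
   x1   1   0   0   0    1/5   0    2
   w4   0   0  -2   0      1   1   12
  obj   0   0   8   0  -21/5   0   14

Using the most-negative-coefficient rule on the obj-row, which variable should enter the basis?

Negative obj-row entries: w3: -21/5.
The most negative is -21/5 in column w3, so w3 enters.

w3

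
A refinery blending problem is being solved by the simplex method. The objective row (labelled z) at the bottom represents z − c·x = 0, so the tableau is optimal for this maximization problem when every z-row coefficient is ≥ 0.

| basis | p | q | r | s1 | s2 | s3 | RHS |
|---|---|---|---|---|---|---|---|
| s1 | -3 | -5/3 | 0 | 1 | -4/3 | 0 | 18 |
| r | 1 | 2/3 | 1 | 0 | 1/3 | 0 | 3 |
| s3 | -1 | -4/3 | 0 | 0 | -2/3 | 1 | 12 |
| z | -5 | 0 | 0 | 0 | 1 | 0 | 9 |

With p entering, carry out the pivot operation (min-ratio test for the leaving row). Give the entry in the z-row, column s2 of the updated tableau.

8/3

Ratio test on column p — row 1: entry -3 ≤ 0; row 2: 3/1 = 3; row 3: entry -1 ≤ 0. Minimum is 3 at row 2 (r leaves); pivot element 1.
Divide row 2 by 1; eliminate column p from the other rows.
z-row update in column s2: 1 − (-5)·(1/3) = 8/3.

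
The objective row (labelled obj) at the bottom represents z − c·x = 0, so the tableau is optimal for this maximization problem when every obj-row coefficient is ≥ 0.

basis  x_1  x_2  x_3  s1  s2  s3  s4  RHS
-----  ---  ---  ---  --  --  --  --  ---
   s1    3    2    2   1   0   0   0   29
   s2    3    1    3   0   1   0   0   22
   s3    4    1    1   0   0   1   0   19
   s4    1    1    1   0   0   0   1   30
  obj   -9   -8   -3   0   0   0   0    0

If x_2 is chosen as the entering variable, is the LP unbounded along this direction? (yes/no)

no

Column x_2 has positive entries in row(s) 1, 2, 3, 4, so the ratio test bounds it — not unbounded.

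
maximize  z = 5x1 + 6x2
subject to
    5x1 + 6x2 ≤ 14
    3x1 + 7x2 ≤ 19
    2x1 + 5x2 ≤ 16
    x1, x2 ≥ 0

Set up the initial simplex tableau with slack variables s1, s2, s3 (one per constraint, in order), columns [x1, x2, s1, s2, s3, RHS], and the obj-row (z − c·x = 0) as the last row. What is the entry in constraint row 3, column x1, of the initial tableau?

Constraint 3 has coefficient 2 on x1.

2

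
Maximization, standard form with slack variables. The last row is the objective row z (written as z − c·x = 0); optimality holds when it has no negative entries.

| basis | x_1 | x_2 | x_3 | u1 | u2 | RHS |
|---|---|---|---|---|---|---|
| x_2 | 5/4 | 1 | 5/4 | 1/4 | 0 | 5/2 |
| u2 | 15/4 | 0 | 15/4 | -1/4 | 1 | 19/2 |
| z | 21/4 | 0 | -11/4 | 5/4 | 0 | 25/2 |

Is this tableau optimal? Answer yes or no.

no

The z-row has a negative entry -11/4 in column x_3, so it is not optimal.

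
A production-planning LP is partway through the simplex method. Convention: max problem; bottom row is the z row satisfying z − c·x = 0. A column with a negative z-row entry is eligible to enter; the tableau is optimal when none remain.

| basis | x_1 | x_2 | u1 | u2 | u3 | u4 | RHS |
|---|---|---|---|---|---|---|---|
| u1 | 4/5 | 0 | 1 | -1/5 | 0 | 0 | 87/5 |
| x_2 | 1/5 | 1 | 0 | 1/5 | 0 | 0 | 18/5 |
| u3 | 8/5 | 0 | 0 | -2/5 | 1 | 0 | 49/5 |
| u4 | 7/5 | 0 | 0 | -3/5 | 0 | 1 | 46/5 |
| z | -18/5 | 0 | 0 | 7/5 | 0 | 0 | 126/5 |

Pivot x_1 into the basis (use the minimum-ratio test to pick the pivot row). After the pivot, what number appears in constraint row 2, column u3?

Ratio test on column x_1 — row 1: (87/5)/(4/5) = 87/4; row 2: (18/5)/(1/5) = 18; row 3: (49/5)/(8/5) = 49/8; row 4: (46/5)/(7/5) = 46/7. Minimum is 49/8 at row 3 (u3 leaves); pivot element 8/5.
Divide row 3 by 8/5; eliminate column x_1 from the other rows.
Row 2 update in column u3: 0 − (1/5)·(5/8) = -1/8.

-1/8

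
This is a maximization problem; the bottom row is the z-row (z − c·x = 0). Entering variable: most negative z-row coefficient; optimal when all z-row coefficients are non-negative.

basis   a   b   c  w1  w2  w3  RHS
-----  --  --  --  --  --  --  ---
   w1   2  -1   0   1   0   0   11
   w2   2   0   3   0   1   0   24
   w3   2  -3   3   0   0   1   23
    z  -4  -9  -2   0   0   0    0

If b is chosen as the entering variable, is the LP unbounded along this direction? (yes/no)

yes

Every constraint-row entry in column b is ≤ 0, so increasing b is unbounded.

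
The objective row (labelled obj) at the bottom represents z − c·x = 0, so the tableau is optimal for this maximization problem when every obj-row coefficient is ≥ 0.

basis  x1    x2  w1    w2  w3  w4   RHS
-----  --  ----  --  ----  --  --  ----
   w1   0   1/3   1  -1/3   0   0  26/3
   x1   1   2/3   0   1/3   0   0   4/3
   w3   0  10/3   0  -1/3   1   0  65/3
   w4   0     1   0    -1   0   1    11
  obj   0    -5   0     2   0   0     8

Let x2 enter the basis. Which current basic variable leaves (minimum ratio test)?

x1

Column x2 entries and ratios — w1: (26/3)/(1/3) = 26; x1: (4/3)/(2/3) = 2; w3: (65/3)/(10/3) = 13/2; w4: 11/1 = 11.
Smallest ratio is 2 in the row of x1, so x1 leaves.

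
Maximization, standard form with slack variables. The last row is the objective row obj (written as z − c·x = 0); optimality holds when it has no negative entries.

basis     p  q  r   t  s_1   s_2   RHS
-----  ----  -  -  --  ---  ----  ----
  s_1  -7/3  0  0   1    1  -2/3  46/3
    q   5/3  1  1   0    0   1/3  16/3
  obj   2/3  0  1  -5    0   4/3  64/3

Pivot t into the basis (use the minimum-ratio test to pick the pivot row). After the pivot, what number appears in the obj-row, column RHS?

98

Ratio test on column t — row 1: (46/3)/1 = 46/3; row 2: entry 0 ≤ 0. Minimum is 46/3 at row 1 (s_1 leaves); pivot element 1.
Divide row 1 by 1; eliminate column t from the other rows.
obj-row update in column RHS: 64/3 − (-5)·(46/3) = 98.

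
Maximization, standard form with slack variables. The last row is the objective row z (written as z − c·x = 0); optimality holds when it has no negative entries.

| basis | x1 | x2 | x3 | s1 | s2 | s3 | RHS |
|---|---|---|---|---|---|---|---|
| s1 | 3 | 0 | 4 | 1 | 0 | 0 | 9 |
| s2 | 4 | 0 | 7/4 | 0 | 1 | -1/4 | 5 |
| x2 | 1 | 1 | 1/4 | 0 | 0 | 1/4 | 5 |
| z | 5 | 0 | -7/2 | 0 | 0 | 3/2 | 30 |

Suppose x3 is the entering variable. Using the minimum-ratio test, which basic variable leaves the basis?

s1

Column x3 entries and ratios — s1: 9/4 = 9/4; s2: 5/(7/4) = 20/7; x2: 5/(1/4) = 20.
Smallest ratio is 9/4 in the row of s1, so s1 leaves.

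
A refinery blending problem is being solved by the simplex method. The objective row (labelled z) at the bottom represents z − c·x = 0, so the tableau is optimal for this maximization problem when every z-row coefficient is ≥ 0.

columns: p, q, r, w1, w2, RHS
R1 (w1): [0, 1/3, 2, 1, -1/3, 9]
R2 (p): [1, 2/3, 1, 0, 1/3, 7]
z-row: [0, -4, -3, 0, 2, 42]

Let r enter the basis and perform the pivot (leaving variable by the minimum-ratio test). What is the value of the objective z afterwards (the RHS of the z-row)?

111/2

Ratio test on column r — row 1: 9/2 = 9/2; row 2: 7/1 = 7. Minimum is 9/2 at row 1 (w1 leaves); pivot element 2.
Pivot on row 1; the z-row RHS becomes 42 − (-3)·(9/2) = 111/2.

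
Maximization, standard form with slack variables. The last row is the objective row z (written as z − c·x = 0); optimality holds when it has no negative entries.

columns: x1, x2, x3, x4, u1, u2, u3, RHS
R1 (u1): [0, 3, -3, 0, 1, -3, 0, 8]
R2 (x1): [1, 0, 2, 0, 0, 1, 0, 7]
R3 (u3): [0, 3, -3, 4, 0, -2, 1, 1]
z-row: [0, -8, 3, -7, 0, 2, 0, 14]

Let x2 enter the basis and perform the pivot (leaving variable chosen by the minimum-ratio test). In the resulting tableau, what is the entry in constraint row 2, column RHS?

7

Ratio test on column x2 — row 1: 8/3 = 8/3; row 2: entry 0 ≤ 0; row 3: 1/3 = 1/3. Minimum is 1/3 at row 3 (u3 leaves); pivot element 3.
Divide row 3 by 3; eliminate column x2 from the other rows.
Row 2 update in column RHS: 7 − 0·(1/3) = 7.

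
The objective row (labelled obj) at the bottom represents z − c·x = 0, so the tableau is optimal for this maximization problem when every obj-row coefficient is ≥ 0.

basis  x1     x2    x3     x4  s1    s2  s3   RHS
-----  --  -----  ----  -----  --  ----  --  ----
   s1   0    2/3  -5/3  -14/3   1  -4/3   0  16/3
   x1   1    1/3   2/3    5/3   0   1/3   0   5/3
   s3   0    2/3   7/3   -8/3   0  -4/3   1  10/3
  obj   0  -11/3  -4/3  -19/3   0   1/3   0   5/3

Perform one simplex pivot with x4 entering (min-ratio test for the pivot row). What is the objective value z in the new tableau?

Ratio test on column x4 — row 1: entry -14/3 ≤ 0; row 2: (5/3)/(5/3) = 1; row 3: entry -8/3 ≤ 0. Minimum is 1 at row 2 (x1 leaves); pivot element 5/3.
Pivot on row 2; the obj-row RHS becomes 5/3 − (-19/3)·1 = 8.

8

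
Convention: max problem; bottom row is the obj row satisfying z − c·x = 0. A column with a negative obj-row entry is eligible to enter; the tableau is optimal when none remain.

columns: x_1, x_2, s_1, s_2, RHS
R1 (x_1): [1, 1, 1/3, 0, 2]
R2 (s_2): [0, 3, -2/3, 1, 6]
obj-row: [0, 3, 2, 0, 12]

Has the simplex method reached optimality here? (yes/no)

yes

Every obj-row coefficient is ≥ 0, so the tableau is optimal.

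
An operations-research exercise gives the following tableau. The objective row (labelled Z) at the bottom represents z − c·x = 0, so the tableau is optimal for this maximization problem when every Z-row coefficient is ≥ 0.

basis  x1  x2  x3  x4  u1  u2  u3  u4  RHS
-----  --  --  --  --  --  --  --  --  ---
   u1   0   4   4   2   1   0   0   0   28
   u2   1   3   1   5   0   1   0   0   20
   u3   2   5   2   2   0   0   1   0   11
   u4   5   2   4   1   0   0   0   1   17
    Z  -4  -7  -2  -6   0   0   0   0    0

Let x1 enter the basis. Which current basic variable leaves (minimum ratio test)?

u4

Column x1 entries and ratios — u1: 0 ≤ 0, skip; u2: 20/1 = 20; u3: 11/2 = 11/2; u4: 17/5 = 17/5.
Smallest ratio is 17/5 in the row of u4, so u4 leaves.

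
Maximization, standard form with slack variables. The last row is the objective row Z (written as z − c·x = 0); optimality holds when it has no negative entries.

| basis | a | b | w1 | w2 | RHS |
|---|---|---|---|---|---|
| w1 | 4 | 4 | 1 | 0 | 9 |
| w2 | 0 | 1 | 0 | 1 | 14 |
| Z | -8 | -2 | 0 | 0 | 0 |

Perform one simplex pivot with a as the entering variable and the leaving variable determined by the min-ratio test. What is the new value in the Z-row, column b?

Ratio test on column a — row 1: 9/4 = 9/4; row 2: entry 0 ≤ 0. Minimum is 9/4 at row 1 (w1 leaves); pivot element 4.
Divide row 1 by 4; eliminate column a from the other rows.
Z-row update in column b: -2 − (-8)·1 = 6.

6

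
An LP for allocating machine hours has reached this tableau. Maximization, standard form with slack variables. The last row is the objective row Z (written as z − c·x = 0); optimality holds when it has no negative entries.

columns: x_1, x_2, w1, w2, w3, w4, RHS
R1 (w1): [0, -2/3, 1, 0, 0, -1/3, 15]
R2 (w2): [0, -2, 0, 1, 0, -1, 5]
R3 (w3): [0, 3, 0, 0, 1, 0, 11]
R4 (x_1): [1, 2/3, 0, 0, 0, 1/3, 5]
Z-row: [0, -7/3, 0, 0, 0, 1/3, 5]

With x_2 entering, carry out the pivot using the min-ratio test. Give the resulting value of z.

122/9

Ratio test on column x_2 — row 1: entry -2/3 ≤ 0; row 2: entry -2 ≤ 0; row 3: 11/3 = 11/3; row 4: 5/(2/3) = 15/2. Minimum is 11/3 at row 3 (w3 leaves); pivot element 3.
Pivot on row 3; the Z-row RHS becomes 5 − (-7/3)·(11/3) = 122/9.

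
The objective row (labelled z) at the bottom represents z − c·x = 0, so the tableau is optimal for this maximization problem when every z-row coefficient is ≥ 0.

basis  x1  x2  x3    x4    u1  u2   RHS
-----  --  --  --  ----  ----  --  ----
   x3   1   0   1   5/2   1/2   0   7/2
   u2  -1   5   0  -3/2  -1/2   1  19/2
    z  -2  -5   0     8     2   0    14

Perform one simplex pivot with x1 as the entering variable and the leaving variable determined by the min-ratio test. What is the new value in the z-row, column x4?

Ratio test on column x1 — row 1: (7/2)/1 = 7/2; row 2: entry -1 ≤ 0. Minimum is 7/2 at row 1 (x3 leaves); pivot element 1.
Divide row 1 by 1; eliminate column x1 from the other rows.
z-row update in column x4: 8 − (-2)·(5/2) = 13.

13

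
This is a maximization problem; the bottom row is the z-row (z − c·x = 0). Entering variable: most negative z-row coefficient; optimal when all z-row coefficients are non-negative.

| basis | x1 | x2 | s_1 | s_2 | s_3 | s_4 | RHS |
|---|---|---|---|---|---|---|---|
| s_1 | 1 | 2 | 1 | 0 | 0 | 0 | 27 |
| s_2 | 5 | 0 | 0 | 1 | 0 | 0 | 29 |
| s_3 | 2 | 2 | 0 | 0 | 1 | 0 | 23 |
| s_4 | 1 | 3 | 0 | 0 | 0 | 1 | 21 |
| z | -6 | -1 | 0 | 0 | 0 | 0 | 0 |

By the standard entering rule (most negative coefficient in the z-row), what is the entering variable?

x1

Negative z-row entries: x1: -6, x2: -1.
The most negative is -6 in column x1, so x1 enters.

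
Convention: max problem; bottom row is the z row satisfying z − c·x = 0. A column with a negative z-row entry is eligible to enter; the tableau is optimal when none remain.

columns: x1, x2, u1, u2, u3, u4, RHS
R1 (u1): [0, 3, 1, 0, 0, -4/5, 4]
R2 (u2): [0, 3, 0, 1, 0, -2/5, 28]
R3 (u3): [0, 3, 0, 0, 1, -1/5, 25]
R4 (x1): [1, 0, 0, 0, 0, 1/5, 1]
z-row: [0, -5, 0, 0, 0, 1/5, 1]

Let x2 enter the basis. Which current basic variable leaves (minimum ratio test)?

Column x2 entries and ratios — u1: 4/3 = 4/3; u2: 28/3 = 28/3; u3: 25/3 = 25/3; x1: 0 ≤ 0, skip.
Smallest ratio is 4/3 in the row of u1, so u1 leaves.

u1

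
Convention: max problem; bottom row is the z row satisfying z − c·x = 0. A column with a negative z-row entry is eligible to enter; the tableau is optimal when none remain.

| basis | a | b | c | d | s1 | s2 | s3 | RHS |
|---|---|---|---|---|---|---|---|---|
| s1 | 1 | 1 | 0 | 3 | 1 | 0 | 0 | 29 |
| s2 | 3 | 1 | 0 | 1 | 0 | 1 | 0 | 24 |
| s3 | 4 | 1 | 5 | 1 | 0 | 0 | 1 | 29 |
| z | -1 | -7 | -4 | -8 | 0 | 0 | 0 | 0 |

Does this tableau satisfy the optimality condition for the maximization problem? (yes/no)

no

The z-row has a negative entry -8 in column d, so it is not optimal.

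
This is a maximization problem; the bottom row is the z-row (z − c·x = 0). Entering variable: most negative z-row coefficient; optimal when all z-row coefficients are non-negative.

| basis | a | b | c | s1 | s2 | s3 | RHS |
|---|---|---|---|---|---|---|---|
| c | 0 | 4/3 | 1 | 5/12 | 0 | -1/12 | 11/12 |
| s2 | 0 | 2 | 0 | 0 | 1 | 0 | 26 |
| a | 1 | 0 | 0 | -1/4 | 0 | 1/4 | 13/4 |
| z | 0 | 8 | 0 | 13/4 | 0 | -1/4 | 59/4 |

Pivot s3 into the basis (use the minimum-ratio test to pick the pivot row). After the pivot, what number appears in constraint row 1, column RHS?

Ratio test on column s3 — row 1: entry -1/12 ≤ 0; row 2: entry 0 ≤ 0; row 3: (13/4)/(1/4) = 13. Minimum is 13 at row 3 (a leaves); pivot element 1/4.
Divide row 3 by 1/4; eliminate column s3 from the other rows.
Row 1 update in column RHS: 11/12 − (-1/12)·13 = 2.

2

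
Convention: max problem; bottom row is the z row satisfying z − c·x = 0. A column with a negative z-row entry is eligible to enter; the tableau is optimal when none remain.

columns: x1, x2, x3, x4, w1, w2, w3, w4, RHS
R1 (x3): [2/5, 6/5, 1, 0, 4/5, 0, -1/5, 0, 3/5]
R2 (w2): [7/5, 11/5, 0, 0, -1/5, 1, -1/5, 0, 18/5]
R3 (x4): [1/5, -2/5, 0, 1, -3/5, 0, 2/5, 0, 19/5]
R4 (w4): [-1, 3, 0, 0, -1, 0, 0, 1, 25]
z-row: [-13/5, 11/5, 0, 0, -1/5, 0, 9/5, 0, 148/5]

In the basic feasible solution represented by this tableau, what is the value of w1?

0

w1 is not in the basis, so in the current basic feasible solution w1 = 0.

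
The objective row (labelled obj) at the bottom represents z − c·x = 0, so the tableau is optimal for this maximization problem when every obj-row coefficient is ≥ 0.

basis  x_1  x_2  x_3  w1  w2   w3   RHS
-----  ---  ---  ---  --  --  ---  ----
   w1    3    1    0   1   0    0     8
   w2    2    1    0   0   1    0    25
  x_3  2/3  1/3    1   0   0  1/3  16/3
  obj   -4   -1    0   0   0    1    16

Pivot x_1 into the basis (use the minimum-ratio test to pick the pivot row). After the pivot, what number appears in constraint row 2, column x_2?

Ratio test on column x_1 — row 1: 8/3 = 8/3; row 2: 25/2 = 25/2; row 3: (16/3)/(2/3) = 8. Minimum is 8/3 at row 1 (w1 leaves); pivot element 3.
Divide row 1 by 3; eliminate column x_1 from the other rows.
Row 2 update in column x_2: 1 − 2·(1/3) = 1/3.

1/3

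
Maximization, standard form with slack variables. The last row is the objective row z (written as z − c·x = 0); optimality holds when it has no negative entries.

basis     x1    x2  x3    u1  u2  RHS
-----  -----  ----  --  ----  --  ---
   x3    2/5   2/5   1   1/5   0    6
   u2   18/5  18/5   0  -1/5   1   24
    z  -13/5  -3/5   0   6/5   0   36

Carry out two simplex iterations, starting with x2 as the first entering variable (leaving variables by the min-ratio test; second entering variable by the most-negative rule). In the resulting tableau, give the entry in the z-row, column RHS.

160/3

Ratio test on column x2 — row 1: 6/(2/5) = 15; row 2: 24/(18/5) = 20/3. Minimum is 20/3 at row 2 (u2 leaves); pivot element 18/5.
Divide row 2 by 18/5; eliminate column x2 from the other rows.
Second iteration: most negative z-row entry is -2 in column x1, so x1 enters.
Ratio test on column x1 — row 1: entry 0 ≤ 0; row 2: (20/3)/1 = 20/3. Minimum is 20/3 at row 2 (x2 leaves); pivot element 1.
Divide row 2 by 1; eliminate column x1 from the other rows.
After both pivots, the entry at the z-row, column RHS is 160/3.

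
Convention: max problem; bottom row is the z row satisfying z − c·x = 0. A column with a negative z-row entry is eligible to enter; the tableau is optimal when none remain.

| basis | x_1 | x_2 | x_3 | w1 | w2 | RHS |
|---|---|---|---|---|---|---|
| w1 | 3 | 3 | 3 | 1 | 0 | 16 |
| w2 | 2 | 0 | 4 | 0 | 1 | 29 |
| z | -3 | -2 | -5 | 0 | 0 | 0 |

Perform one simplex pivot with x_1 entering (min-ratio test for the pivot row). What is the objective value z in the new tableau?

16

Ratio test on column x_1 — row 1: 16/3 = 16/3; row 2: 29/2 = 29/2. Minimum is 16/3 at row 1 (w1 leaves); pivot element 3.
Pivot on row 1; the z-row RHS becomes 0 − (-3)·(16/3) = 16.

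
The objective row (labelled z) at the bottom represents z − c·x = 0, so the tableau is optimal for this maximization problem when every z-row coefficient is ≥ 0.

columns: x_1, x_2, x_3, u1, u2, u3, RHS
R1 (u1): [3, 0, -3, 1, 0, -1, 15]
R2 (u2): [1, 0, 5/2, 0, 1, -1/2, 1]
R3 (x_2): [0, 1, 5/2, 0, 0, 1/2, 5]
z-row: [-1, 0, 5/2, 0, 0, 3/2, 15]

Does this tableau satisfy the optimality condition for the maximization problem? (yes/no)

The z-row has a negative entry -1 in column x_1, so it is not optimal.

no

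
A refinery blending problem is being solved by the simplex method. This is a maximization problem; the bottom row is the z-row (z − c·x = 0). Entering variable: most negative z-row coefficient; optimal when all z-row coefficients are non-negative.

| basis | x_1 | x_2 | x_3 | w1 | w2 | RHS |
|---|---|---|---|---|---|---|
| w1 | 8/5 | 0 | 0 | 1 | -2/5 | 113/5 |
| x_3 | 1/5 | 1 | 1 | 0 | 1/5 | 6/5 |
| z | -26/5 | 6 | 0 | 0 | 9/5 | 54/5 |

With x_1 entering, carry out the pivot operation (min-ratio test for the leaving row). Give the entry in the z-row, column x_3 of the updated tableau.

Ratio test on column x_1 — row 1: (113/5)/(8/5) = 113/8; row 2: (6/5)/(1/5) = 6. Minimum is 6 at row 2 (x_3 leaves); pivot element 1/5.
Divide row 2 by 1/5; eliminate column x_1 from the other rows.
z-row update in column x_3: 0 − (-26/5)·5 = 26.

26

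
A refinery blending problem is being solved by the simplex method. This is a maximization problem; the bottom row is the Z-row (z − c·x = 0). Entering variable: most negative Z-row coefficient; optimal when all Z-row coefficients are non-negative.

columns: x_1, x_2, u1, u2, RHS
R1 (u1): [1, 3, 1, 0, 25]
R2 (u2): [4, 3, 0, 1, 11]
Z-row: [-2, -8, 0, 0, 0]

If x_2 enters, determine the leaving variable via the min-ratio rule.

Column x_2 entries and ratios — u1: 25/3 = 25/3; u2: 11/3 = 11/3.
Smallest ratio is 11/3 in the row of u2, so u2 leaves.

u2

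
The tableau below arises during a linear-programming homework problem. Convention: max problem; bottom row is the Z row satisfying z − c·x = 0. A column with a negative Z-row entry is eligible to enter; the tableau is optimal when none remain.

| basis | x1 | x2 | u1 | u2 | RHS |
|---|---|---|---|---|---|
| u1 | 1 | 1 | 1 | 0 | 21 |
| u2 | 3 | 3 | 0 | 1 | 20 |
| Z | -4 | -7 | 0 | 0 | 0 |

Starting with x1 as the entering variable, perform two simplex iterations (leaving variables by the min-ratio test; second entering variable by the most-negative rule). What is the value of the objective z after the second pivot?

140/3

Ratio test on column x1 — row 1: 21/1 = 21; row 2: 20/3 = 20/3. Minimum is 20/3 at row 2 (u2 leaves); pivot element 3.
Pivot on row 2; the Z-row RHS becomes 0 − (-4)·(20/3) = 80/3.
Next entering variable (most negative Z-row entry -3): x2.
Ratio test on column x2 — row 1: entry 0 ≤ 0; row 2: (20/3)/1 = 20/3. Minimum is 20/3 at row 2 (x1 leaves); pivot element 1.
After the second pivot the Z-row RHS is 80/3 − (-3)·(20/3) = 140/3.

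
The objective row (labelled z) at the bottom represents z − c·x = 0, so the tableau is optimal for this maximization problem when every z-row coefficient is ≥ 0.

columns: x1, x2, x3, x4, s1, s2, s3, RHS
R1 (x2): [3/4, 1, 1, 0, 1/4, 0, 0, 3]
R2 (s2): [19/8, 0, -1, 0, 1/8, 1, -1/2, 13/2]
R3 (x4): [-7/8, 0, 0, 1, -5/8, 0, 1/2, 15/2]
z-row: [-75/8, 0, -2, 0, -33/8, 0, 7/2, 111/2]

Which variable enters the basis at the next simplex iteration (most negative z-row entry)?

x1

Negative z-row entries: x1: -75/8, x3: -2, s1: -33/8.
The most negative is -75/8 in column x1, so x1 enters.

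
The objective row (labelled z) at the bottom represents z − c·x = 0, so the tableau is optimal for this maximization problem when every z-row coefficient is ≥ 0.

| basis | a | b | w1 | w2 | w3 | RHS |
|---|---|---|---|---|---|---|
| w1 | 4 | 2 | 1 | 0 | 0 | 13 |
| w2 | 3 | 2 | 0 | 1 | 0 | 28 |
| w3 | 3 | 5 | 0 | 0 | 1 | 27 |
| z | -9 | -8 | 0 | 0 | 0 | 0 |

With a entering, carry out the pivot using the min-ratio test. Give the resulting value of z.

117/4

Ratio test on column a — row 1: 13/4 = 13/4; row 2: 28/3 = 28/3; row 3: 27/3 = 9. Minimum is 13/4 at row 1 (w1 leaves); pivot element 4.
Pivot on row 1; the z-row RHS becomes 0 − (-9)·(13/4) = 117/4.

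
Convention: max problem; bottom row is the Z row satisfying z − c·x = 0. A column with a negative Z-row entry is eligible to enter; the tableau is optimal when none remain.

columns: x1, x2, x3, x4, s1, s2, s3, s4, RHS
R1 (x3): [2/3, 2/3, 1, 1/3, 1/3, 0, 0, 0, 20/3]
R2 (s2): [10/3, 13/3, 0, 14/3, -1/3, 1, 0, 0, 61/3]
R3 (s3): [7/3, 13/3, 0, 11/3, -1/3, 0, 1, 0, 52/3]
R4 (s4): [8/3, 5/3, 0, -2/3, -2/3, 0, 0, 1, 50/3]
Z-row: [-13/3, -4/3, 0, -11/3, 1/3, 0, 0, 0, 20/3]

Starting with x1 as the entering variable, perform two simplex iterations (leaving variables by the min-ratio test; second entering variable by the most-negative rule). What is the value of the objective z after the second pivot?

Ratio test on column x1 — row 1: (20/3)/(2/3) = 10; row 2: (61/3)/(10/3) = 61/10; row 3: (52/3)/(7/3) = 52/7; row 4: (50/3)/(8/3) = 25/4. Minimum is 61/10 at row 2 (s2 leaves); pivot element 10/3.
Pivot on row 2; the Z-row RHS becomes 20/3 − (-13/3)·(61/10) = 331/10.
Next entering variable (most negative Z-row entry -1/10): s1.
Ratio test on column s1 — row 1: (13/5)/(2/5) = 13/2; row 2: entry -1/10 ≤ 0; row 3: entry -1/10 ≤ 0; row 4: entry -2/5 ≤ 0. Minimum is 13/2 at row 1 (x3 leaves); pivot element 2/5.
After the second pivot the Z-row RHS is 331/10 − (-1/10)·(13/2) = 135/4.

135/4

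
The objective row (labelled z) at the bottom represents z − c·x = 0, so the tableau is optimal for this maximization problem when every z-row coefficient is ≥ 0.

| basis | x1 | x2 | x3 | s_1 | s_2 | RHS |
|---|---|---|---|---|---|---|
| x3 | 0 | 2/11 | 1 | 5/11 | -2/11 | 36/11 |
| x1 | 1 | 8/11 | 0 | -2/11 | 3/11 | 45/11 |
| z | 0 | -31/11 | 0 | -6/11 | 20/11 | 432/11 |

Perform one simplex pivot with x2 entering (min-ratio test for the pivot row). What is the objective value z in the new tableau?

441/8

Ratio test on column x2 — row 1: (36/11)/(2/11) = 18; row 2: (45/11)/(8/11) = 45/8. Minimum is 45/8 at row 2 (x1 leaves); pivot element 8/11.
Pivot on row 2; the z-row RHS becomes 432/11 − (-31/11)·(45/8) = 441/8.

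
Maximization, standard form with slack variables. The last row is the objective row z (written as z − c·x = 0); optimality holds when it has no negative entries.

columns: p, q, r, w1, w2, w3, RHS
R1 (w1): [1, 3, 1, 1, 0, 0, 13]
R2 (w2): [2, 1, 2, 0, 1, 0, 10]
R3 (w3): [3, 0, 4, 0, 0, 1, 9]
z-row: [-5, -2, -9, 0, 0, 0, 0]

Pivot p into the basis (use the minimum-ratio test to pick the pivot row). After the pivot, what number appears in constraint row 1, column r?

Ratio test on column p — row 1: 13/1 = 13; row 2: 10/2 = 5; row 3: 9/3 = 3. Minimum is 3 at row 3 (w3 leaves); pivot element 3.
Divide row 3 by 3; eliminate column p from the other rows.
Row 1 update in column r: 1 − 1·(4/3) = -1/3.

-1/3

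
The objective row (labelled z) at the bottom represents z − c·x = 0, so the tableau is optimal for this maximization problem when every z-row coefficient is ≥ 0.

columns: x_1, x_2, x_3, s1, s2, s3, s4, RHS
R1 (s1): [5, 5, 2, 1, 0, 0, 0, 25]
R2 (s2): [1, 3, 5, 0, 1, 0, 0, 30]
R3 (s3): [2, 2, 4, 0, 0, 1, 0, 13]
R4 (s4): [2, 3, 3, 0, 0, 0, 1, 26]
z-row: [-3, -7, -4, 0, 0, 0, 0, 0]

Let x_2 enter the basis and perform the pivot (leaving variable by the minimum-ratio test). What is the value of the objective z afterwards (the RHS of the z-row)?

35

Ratio test on column x_2 — row 1: 25/5 = 5; row 2: 30/3 = 10; row 3: 13/2 = 13/2; row 4: 26/3 = 26/3. Minimum is 5 at row 1 (s1 leaves); pivot element 5.
Pivot on row 1; the z-row RHS becomes 0 − (-7)·5 = 35.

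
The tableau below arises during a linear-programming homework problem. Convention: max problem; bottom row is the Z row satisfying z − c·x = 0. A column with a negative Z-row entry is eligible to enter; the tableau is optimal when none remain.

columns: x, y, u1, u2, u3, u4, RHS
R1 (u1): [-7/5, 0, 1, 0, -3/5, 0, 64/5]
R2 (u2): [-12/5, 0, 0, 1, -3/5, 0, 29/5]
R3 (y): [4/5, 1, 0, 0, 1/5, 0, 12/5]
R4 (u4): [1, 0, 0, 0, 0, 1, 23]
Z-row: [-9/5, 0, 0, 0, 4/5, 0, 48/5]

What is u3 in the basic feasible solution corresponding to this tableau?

u3 is not in the basis, so in the current basic feasible solution u3 = 0.

0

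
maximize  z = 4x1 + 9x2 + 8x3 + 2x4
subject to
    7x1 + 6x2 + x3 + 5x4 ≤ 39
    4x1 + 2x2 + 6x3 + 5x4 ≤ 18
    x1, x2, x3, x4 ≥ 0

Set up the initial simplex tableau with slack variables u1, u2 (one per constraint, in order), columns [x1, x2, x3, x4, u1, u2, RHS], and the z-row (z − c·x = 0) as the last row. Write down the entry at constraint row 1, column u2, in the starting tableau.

Slack u2 belongs to constraint 2; its column is the unit vector e_2, so the entry in row 1 is 0.

0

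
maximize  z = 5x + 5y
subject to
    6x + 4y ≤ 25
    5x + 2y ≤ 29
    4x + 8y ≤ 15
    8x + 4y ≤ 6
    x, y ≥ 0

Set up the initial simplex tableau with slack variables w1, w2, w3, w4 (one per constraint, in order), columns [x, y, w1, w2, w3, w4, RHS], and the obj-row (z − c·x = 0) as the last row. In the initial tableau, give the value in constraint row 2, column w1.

Slack w1 belongs to constraint 1; its column is the unit vector e_1, so the entry in row 2 is 0.

0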